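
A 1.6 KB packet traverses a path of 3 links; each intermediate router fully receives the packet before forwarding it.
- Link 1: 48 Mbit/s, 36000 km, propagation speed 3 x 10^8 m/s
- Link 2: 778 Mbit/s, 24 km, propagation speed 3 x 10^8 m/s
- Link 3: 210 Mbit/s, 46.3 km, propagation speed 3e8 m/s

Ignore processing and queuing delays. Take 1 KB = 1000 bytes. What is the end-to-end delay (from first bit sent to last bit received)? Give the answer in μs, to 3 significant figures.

L = 12800 bits.
Transmission delays (L/R per hop): 266.667, 16.4524, 60.9524 μs; sum = 344.071 μs.
Propagation delays (d/s per hop): 120000, 80, 154.333 μs; sum = 120234 μs.
End-to-end = 121000 μs.

121000 μs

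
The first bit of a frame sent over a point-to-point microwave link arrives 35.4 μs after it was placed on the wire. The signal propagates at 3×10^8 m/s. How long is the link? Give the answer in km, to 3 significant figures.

d = s × t_prop = 300000000 × 3.54e-05 = 10.6 km.

10.6 km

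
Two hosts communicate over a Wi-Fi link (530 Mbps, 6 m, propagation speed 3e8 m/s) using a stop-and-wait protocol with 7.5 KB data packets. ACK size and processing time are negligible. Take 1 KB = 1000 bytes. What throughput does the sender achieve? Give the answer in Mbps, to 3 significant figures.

t_tx = L/R = 60000/530000000 = 0.000113208 s.
t_prop = 6/300000000 = 2e-08 s; RTT = 4e-08 s.
Cycle = t_tx + RTT = 0.000113248 s.
Throughput = L / cycle = 60000 / 0.000113248 = 530 Mbps.

530 Mbps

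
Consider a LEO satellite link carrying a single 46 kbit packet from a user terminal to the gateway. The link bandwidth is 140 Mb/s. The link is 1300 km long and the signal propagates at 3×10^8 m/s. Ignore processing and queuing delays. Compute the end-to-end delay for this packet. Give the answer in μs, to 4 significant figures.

4662 μs

L = 46000 bits.
Transmission delay = L/R = 46000 / 140000000 = 328.571 μs.
Propagation delay = d/s = 1300000 m / 300000000 m/s = 4333.33 μs.
Total = 4662 μs.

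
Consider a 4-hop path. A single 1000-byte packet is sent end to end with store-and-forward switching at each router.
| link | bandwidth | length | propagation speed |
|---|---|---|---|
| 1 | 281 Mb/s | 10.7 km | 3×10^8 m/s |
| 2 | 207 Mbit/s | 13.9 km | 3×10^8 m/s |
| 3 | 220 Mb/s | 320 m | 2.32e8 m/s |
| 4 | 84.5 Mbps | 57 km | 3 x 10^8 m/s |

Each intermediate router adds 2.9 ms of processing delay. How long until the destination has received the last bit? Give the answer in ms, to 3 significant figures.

9.17 ms

L = 1000 × 8 = 8000 bits.
Transmission delays (L/R per hop): 0.0284698, 0.0386473, 0.0363636, 0.0946746 ms; sum = 0.198155 ms.
Propagation delays (d/s per hop): 0.0356667, 0.0463333, 0.00137931, 0.19 ms; sum = 0.273379 ms.
Processing at 3 router(s): 3 × 2.9 ms = 8.7 ms.
End-to-end = 9.17 ms.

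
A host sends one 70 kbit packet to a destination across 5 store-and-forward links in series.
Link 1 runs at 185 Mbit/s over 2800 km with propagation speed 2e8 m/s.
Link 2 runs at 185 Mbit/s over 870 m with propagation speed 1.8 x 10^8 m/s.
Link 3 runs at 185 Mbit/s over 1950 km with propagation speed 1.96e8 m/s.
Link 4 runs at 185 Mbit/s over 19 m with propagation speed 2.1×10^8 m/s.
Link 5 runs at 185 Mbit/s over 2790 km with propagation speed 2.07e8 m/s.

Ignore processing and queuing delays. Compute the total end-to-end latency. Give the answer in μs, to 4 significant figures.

39320 μs

L = 70000 bits.
Transmission delay per hop = L/R = 70000/185000000 = 378.378 μs; 5 hops → 1891.89 μs.
Propagation delays (d/s per hop): 14000, 4.83333, 9948.98, 0.0904762, 13478.3 μs; sum = 37432.2 μs.
End-to-end = 39320 μs.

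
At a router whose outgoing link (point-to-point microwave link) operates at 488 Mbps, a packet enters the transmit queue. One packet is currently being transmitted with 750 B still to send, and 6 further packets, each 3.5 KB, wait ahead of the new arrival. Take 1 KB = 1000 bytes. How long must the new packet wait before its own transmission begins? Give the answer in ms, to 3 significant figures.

0.357 ms

Each queued packet: L/R = 28000/488000000 = 0.057377 ms.
6 queued → 0.344262 ms.
Plus remaining 6000 bits of current packet: 0.0122951 ms.
Queuing delay = 0.357 ms.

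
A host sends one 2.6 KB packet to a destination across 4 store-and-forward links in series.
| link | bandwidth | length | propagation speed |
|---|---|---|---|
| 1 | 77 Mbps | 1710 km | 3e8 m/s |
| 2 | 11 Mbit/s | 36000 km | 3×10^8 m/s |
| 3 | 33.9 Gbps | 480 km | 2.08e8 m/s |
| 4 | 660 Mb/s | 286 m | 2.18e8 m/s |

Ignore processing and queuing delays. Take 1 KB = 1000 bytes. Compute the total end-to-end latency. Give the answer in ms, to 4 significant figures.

L = 20800 bits.
Transmission delays (L/R per hop): 0.27013, 1.89091, 0.000613569, 0.0315152 ms; sum = 2.19317 ms.
Propagation delays (d/s per hop): 5.7, 120, 2.30769, 0.00131193 ms; sum = 128.009 ms.
End-to-end = 130.2 ms.

130.2 ms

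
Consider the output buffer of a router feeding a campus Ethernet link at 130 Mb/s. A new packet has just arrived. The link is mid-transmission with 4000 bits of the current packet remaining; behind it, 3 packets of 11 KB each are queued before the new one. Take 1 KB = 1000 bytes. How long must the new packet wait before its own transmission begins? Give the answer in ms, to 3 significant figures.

Each queued packet: L/R = 88000/130000000 = 0.676923 ms.
3 queued → 2.03077 ms.
Plus remaining 4000 bits of current packet: 0.0307692 ms.
Queuing delay = 2.06 ms.

2.06 ms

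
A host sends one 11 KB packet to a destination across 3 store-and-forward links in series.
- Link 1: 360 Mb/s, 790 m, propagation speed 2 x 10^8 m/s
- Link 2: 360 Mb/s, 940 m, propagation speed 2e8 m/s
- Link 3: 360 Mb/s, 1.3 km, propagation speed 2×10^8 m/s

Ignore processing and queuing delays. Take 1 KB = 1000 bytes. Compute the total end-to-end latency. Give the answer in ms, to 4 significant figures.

L = 88000 bits.
Transmission delay per hop = L/R = 88000/360000000 = 0.244444 ms; 3 hops → 0.733333 ms.
Propagation delays (d/s per hop): 0.00395, 0.0047, 0.0065 ms; sum = 0.01515 ms.
End-to-end = 0.7485 ms.

0.7485 ms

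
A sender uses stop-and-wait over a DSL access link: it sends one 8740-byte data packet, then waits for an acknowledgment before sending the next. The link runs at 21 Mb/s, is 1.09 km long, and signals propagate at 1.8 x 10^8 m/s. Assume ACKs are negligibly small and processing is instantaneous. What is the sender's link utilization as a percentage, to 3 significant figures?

99.6 %

t_tx = L/R = 69920/21000000 = 0.00332952 s.
t_prop = 1090/180000000 = 6.05556e-06 s; RTT = 1.21111e-05 s.
Cycle = t_tx + RTT = 0.00334163 s.
Utilization = t_tx / cycle = 0.00332952/0.00334163 = 99.6 %.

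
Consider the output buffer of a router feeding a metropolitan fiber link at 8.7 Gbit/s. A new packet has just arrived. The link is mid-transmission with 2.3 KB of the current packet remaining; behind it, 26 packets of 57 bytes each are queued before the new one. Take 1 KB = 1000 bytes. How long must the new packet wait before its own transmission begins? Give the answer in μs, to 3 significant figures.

Each queued packet: L/R = 456/8700000000 = 0.0524138 μs.
26 queued → 1.36276 μs.
Plus remaining 18400 bits of current packet: 2.11494 μs.
Queuing delay = 3.48 μs.

3.48 μs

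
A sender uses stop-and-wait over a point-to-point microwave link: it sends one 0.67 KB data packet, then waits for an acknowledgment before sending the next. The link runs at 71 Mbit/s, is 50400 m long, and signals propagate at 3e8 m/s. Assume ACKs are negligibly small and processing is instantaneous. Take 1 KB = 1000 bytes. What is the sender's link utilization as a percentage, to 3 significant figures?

t_tx = L/R = 5360/71000000 = 7.5493e-05 s.
t_prop = 50400/300000000 = 0.000168 s; RTT = 0.000336 s.
Cycle = t_tx + RTT = 0.000411493 s.
Utilization = t_tx / cycle = 7.5493e-05/0.000411493 = 18.3 %.

18.3 %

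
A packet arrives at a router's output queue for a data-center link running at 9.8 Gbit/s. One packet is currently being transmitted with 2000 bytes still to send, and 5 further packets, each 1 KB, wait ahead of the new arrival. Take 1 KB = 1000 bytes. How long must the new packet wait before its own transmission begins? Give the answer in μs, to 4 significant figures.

Each queued packet: L/R = 8000/9800000000 = 0.816327 μs.
5 queued → 4.08163 μs.
Plus remaining 16000 bits of current packet: 1.63265 μs.
Queuing delay = 5.714 μs.

5.714 μs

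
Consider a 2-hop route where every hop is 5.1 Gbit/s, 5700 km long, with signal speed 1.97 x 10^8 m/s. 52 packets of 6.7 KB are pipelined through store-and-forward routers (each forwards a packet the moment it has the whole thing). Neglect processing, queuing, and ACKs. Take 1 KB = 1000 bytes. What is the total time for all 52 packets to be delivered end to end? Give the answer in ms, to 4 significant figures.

Per-hop transmission t_tx = L/R = 53600/5100000000 = 0.0105098 ms.
Per-hop propagation t_prop = 5700000/197000000 = 28.934 ms.
Pipeline fill: first packet needs 2·t_tx to clear all hops; remaining 51 packets each add one t_tx.
Total = (2+52-1)·t_tx + 2·t_prop = 53·0.0105098 + 2·28.934 = 58.43 ms.

58.43 ms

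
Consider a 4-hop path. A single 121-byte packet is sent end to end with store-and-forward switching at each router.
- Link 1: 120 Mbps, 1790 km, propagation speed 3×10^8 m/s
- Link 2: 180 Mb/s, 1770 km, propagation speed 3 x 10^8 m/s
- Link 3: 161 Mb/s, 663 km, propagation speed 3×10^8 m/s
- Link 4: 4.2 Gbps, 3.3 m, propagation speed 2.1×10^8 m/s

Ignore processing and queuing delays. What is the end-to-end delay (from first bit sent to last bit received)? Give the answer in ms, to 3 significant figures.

L = 121 × 8 = 968 bits.
Transmission delays (L/R per hop): 0.00806667, 0.00537778, 0.00601242, 0.000230476 ms; sum = 0.0196873 ms.
Propagation delays (d/s per hop): 5.96667, 5.9, 2.21, 1.57143e-05 ms; sum = 14.0767 ms.
End-to-end = 14.1 ms.

14.1 ms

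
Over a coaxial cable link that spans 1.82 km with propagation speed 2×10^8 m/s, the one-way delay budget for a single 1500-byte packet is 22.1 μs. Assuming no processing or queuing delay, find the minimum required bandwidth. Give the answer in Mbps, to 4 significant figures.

L = 12000 bits.
Propagation delay = 1820 / 200000000 = 9.1 μs.
Transmission budget = 22.1 − 9.1 = 13 μs.
R ≥ L / t_tx = 12000 bits / 1.3e-05 s = 923.1 Mbps.

923.1 Mbps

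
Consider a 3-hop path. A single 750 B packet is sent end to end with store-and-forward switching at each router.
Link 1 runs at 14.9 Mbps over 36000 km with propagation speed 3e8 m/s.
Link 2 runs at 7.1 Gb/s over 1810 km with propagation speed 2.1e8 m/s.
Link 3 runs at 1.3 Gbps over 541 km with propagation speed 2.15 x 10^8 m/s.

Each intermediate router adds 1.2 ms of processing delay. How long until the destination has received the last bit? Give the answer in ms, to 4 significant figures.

L = 750 × 8 = 6000 bits.
Transmission delays (L/R per hop): 0.402685, 0.00084507, 0.00461538 ms; sum = 0.408145 ms.
Propagation delays (d/s per hop): 120, 8.61905, 2.51628 ms; sum = 131.135 ms.
Processing at 2 router(s): 2 × 1.2 ms = 2.4 ms.
End-to-end = 133.9 ms.

133.9 ms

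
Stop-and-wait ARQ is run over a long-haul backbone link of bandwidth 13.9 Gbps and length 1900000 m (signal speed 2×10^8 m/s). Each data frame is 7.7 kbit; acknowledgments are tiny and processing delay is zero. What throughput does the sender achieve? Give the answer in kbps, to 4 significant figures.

t_tx = L/R = 7700/13900000000 = 5.53957e-07 s.
t_prop = 1900000/200000000 = 0.0095 s; RTT = 0.019 s.
Cycle = t_tx + RTT = 0.0190006 s.
Throughput = L / cycle = 7700 / 0.0190006 = 405.3 kbps.

405.3 kbps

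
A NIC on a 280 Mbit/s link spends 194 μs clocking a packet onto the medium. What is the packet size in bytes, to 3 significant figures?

6790 bytes

L = R × t_tx = 280000000 b/s × 0.000194 s = 54320 bits.
In bytes: 54320 / 8 = 6790 bytes.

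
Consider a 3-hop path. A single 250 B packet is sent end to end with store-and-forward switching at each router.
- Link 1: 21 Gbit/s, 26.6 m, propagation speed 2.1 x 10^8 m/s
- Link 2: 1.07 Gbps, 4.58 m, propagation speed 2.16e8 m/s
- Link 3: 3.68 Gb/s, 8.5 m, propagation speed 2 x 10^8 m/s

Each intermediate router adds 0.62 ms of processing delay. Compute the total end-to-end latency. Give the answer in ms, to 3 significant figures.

1.24 ms

L = 250 × 8 = 2000 bits.
Transmission delays (L/R per hop): 9.52381e-05, 0.00186916, 0.000543478 ms; sum = 0.00250788 ms.
Propagation delays (d/s per hop): 0.000126667, 2.12037e-05, 4.25e-05 ms; sum = 0.00019037 ms.
Processing at 2 router(s): 2 × 0.62 ms = 1.24 ms.
End-to-end = 1.24 ms.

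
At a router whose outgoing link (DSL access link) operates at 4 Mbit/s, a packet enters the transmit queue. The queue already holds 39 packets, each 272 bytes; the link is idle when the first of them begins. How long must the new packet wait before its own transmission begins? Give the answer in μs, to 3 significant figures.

Each queued packet: L/R = 2176/4000000 = 544 μs.
39 queued → 21216 μs.
Queuing delay = 21200 μs.

21200 μs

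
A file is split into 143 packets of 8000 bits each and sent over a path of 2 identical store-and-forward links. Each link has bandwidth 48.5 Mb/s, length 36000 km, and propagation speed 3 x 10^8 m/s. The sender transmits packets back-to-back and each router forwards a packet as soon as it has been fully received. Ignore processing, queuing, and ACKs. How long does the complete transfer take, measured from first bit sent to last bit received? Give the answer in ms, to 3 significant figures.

264 ms

Per-hop transmission t_tx = L/R = 8000/48500000 = 0.164948 ms.
Per-hop propagation t_prop = 36000000/300000000 = 120 ms.
Pipeline fill: first packet needs 2·t_tx to clear all hops; remaining 142 packets each add one t_tx.
Total = (2+143-1)·t_tx + 2·t_prop = 144·0.164948 + 2·120 = 264 ms.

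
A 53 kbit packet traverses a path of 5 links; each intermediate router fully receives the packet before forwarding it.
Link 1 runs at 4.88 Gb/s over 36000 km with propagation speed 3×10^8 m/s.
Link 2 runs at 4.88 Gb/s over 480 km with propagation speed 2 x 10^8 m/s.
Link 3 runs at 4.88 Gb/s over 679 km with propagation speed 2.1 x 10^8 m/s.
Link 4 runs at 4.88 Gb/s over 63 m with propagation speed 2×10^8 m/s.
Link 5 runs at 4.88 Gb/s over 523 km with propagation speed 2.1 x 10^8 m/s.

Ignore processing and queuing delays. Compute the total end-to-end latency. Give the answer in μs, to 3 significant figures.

128000 μs

L = 53000 bits.
Transmission delay per hop = L/R = 53000/4880000000 = 10.8607 μs; 5 hops → 54.3033 μs.
Propagation delays (d/s per hop): 120000, 2400, 3233.33, 0.315, 2490.48 μs; sum = 128124 μs.
End-to-end = 128000 μs.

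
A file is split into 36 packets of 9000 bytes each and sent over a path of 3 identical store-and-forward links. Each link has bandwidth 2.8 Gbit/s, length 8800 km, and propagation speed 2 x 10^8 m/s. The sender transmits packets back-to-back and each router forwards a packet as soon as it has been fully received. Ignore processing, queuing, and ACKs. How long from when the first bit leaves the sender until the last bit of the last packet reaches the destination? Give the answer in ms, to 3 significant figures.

Per-hop transmission t_tx = L/R = 72000/2800000000 = 0.0257143 ms.
Per-hop propagation t_prop = 8800000/200000000 = 44 ms.
Pipeline fill: first packet needs 3·t_tx to clear all hops; remaining 35 packets each add one t_tx.
Total = (3+36-1)·t_tx + 3·t_prop = 38·0.0257143 + 3·44 = 133 ms.

133 ms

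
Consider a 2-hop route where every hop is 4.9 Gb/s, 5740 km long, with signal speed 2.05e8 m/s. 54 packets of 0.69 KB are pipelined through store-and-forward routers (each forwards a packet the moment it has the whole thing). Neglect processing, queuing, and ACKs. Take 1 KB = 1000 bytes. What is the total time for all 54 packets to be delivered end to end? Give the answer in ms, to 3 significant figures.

Per-hop transmission t_tx = L/R = 5520/4900000000 = 0.00112653 ms.
Per-hop propagation t_prop = 5740000/2.05e+08 = 28 ms.
Pipeline fill: first packet needs 2·t_tx to clear all hops; remaining 53 packets each add one t_tx.
Total = (2+54-1)·t_tx + 2·t_prop = 55·0.00112653 + 2·28 = 56.1 ms.

56.1 ms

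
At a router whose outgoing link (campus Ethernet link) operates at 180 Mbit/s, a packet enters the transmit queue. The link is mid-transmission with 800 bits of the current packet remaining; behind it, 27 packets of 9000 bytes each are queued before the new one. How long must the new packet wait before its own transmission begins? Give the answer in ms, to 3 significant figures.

Each queued packet: L/R = 72000/180000000 = 0.4 ms.
27 queued → 10.8 ms.
Plus remaining 800 bits of current packet: 0.00444444 ms.
Queuing delay = 10.8 ms.

10.8 ms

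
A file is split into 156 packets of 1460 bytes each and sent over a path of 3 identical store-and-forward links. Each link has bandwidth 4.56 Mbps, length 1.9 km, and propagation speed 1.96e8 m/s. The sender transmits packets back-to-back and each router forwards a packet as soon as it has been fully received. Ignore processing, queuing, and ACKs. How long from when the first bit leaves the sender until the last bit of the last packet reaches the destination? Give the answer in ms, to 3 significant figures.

Per-hop transmission t_tx = L/R = 11680/4560000 = 2.5614 ms.
Per-hop propagation t_prop = 1900/196000000 = 0.00969388 ms.
Pipeline fill: first packet needs 3·t_tx to clear all hops; remaining 155 packets each add one t_tx.
Total = (3+156-1)·t_tx + 3·t_prop = 158·2.5614 + 3·0.00969388 = 405 ms.

405 ms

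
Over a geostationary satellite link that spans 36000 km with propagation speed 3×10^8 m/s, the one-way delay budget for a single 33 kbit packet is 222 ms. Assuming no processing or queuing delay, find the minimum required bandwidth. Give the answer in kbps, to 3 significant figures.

324 kbps

Propagation delay = 36000000 / 300000000 = 120 ms.
Transmission budget = 222 − 120 = 102 ms.
R ≥ L / t_tx = 33000 bits / 0.102 s = 324 kbps.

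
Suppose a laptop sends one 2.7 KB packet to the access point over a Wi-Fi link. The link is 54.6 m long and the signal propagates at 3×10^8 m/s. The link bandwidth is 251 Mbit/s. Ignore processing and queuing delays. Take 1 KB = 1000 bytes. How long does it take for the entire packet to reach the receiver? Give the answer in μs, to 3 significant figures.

86.2 μs

L = 21600 bits.
Transmission delay = L/R = 21600 / 251000000 = 86.0558 μs.
Propagation delay = d/s = 54.6 m / 300000000 m/s = 0.182 μs.
Total = 86.2 μs.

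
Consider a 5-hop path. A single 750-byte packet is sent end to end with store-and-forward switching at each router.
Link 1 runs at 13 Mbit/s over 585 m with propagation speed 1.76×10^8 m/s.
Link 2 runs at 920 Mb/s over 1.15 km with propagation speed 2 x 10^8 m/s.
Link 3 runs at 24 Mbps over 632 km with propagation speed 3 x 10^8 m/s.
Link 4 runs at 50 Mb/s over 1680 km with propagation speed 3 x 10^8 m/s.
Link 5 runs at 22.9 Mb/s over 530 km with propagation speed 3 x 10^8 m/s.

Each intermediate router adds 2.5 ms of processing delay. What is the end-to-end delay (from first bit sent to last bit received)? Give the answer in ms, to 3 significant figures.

20.6 ms

L = 750 × 8 = 6000 bits.
Transmission delays (L/R per hop): 0.461538, 0.00652174, 0.25, 0.12, 0.262009 ms; sum = 1.10007 ms.
Propagation delays (d/s per hop): 0.00332386, 0.00575, 2.10667, 5.6, 1.76667 ms; sum = 9.48241 ms.
Processing at 4 router(s): 4 × 2.5 ms = 10 ms.
End-to-end = 20.6 ms.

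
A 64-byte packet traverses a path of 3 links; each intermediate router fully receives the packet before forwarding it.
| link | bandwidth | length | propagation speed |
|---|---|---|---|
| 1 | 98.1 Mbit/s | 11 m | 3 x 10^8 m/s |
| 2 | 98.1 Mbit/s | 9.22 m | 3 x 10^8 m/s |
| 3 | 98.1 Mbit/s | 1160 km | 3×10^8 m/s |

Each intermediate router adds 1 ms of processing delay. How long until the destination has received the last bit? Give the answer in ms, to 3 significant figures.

L = 64 × 8 = 512 bits.
Transmission delay per hop = L/R = 512/98100000 = 0.00521916 ms; 3 hops → 0.0156575 ms.
Propagation delays (d/s per hop): 3.66667e-05, 3.07333e-05, 3.86667 ms; sum = 3.86673 ms.
Processing at 2 router(s): 2 × 1 ms = 2 ms.
End-to-end = 5.88 ms.

5.88 ms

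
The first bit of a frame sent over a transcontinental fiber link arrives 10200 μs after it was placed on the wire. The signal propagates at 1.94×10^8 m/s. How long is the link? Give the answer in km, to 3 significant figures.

d = s × t_prop = 194000000 × 0.0102 = 1980 km.

1980 km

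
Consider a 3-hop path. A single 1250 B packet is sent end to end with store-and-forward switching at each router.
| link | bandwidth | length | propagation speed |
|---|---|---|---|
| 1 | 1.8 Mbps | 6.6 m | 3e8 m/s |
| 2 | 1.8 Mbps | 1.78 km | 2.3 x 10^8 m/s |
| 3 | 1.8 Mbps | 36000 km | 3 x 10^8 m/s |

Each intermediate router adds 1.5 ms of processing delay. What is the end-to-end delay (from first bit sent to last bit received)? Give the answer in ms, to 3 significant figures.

L = 1250 × 8 = 10000 bits.
Transmission delay per hop = L/R = 10000/1800000 = 5.55556 ms; 3 hops → 16.6667 ms.
Propagation delays (d/s per hop): 2.2e-05, 0.00773913, 120 ms; sum = 120.008 ms.
Processing at 2 router(s): 2 × 1.5 ms = 3 ms.
End-to-end = 140 ms.

140 ms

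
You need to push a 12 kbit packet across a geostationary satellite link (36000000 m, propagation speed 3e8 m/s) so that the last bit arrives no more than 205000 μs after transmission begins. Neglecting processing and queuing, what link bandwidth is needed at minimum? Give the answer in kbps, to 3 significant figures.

141 kbps

Propagation delay = 36000000 / 300000000 = 120000 μs.
Transmission budget = 205000 − 120000 = 85000 μs.
R ≥ L / t_tx = 12000 bits / 0.085 s = 141 kbps.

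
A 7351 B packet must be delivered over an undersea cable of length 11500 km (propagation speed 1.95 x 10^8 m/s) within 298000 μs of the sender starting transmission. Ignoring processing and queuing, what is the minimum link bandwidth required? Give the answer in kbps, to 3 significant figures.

246 kbps

L = 58808 bits.
Propagation delay = 11500000 / 195000000 = 58974.4 μs.
Transmission budget = 298000 − 58974.4 = 239026 μs.
R ≥ L / t_tx = 58808 bits / 0.239026 s = 246 kbps.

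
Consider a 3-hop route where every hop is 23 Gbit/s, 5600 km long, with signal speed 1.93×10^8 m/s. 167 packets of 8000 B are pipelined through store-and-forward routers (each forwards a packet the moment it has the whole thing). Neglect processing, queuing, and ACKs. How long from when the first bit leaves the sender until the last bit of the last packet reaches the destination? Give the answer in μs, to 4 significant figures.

Per-hop transmission t_tx = L/R = 64000/23000000000 = 2.78261 μs.
Per-hop propagation t_prop = 5600000/193000000 = 29015.5 μs.
Pipeline fill: first packet needs 3·t_tx to clear all hops; remaining 166 packets each add one t_tx.
Total = (3+167-1)·t_tx + 3·t_prop = 169·2.78261 + 3·29015.5 = 87520 μs.

87520 μs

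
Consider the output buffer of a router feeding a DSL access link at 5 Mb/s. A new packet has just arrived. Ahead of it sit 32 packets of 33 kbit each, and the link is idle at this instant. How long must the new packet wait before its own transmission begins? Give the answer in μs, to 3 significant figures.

211000 μs

Each queued packet: L/R = 33000/5000000 = 6600 μs.
32 queued → 211200 μs.
Queuing delay = 211000 μs.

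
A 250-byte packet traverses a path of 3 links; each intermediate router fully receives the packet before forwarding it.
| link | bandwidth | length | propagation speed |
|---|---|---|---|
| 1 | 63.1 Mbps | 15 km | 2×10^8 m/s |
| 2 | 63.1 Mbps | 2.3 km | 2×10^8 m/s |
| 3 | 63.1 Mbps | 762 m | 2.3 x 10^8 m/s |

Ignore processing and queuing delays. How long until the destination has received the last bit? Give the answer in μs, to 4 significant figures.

L = 250 × 8 = 2000 bits.
Transmission delay per hop = L/R = 2000/63100000 = 31.6957 μs; 3 hops → 95.0872 μs.
Propagation delays (d/s per hop): 75, 11.5, 3.31304 μs; sum = 89.813 μs.
End-to-end = 184.9 μs.

184.9 μs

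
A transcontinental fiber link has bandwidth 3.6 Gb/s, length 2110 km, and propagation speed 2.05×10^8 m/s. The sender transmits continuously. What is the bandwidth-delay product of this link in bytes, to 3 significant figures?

Propagation delay = 2110000 / 2.05e+08 = 0.0102927 s.
BDP = R × t_prop = 3600000000 × 0.0102927 = 37053700 bits.
In bytes: 37053700/8 = 4630000 bytes.

4630000 bytes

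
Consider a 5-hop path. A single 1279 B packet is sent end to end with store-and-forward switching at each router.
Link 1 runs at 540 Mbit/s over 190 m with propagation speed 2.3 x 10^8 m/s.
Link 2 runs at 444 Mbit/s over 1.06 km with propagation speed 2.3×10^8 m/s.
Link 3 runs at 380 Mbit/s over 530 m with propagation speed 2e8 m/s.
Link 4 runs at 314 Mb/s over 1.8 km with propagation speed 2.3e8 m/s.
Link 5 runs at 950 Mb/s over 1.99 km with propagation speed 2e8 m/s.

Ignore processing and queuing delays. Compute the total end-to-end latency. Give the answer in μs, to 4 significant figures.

L = 1279 × 8 = 10232 bits.
Transmission delays (L/R per hop): 18.9481, 23.045, 26.9263, 32.586, 10.7705 μs; sum = 112.276 μs.
Propagation delays (d/s per hop): 0.826087, 4.6087, 2.65, 7.82609, 9.95 μs; sum = 25.8609 μs.
End-to-end = 138.1 μs.

138.1 μs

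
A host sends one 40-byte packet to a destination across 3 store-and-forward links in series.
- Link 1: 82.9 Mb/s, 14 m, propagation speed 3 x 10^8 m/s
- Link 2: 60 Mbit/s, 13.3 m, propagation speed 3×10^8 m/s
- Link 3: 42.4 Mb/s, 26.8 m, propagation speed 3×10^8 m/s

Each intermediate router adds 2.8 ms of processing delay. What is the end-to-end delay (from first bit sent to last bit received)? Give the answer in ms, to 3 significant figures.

L = 40 × 8 = 320 bits.
Transmission delays (L/R per hop): 0.00386007, 0.00533333, 0.00754717 ms; sum = 0.0167406 ms.
Propagation delays (d/s per hop): 4.66667e-05, 4.43333e-05, 8.93333e-05 ms; sum = 0.000180333 ms.
Processing at 2 router(s): 2 × 2.8 ms = 5.6 ms.
End-to-end = 5.62 ms.

5.62 ms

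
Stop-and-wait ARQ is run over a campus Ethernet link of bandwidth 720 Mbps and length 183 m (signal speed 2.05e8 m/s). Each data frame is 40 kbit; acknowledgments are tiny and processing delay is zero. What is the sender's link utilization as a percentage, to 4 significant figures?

96.89 %

t_tx = L/R = 40000/720000000 = 5.55556e-05 s.
t_prop = 183/2.05e+08 = 8.92683e-07 s; RTT = 1.78537e-06 s.
Cycle = t_tx + RTT = 5.73409e-05 s.
Utilization = t_tx / cycle = 5.55556e-05/5.73409e-05 = 96.89 %.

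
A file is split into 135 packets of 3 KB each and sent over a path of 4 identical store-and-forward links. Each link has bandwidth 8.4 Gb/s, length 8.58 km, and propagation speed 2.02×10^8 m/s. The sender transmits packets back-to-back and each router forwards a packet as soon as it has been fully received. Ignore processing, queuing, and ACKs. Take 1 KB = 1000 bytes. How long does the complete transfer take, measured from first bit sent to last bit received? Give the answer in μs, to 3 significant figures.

564 μs

Per-hop transmission t_tx = L/R = 24000/8400000000 = 2.85714 μs.
Per-hop propagation t_prop = 8580/202000000 = 42.4752 μs.
Pipeline fill: first packet needs 4·t_tx to clear all hops; remaining 134 packets each add one t_tx.
Total = (4+135-1)·t_tx + 4·t_prop = 138·2.85714 + 4·42.4752 = 564 μs.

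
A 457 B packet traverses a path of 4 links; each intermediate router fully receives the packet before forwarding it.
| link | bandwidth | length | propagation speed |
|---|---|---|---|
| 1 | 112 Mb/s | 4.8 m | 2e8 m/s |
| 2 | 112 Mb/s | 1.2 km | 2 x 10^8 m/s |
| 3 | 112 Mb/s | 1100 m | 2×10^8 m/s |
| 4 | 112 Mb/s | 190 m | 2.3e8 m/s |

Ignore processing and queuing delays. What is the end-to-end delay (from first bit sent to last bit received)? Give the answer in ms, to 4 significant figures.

L = 457 × 8 = 3656 bits.
Transmission delay per hop = L/R = 3656/112000000 = 0.0326429 ms; 4 hops → 0.130571 ms.
Propagation delays (d/s per hop): 2.4e-05, 0.006, 0.0055, 0.000826087 ms; sum = 0.0123501 ms.
End-to-end = 0.1429 ms.

0.1429 ms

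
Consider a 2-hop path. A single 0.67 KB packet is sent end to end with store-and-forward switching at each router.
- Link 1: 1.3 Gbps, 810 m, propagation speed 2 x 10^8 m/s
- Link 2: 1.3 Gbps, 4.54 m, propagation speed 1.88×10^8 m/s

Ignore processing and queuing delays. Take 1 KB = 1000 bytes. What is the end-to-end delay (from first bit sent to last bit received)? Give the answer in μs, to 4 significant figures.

L = 5360 bits.
Transmission delay per hop = L/R = 5360/1300000000 = 4.12308 μs; 2 hops → 8.24615 μs.
Propagation delays (d/s per hop): 4.05, 0.0241489 μs; sum = 4.07415 μs.
End-to-end = 12.32 μs.

12.32 μs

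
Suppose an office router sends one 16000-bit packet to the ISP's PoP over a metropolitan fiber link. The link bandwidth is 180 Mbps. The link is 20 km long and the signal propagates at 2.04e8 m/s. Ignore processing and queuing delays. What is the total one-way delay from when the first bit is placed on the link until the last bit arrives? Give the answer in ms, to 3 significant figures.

Transmission delay = L/R = 16000 / 180000000 = 0.0888889 ms.
Propagation delay = d/s = 20000 m / 204000000 m/s = 0.0980392 ms.
Total = 0.187 ms.

0.187 ms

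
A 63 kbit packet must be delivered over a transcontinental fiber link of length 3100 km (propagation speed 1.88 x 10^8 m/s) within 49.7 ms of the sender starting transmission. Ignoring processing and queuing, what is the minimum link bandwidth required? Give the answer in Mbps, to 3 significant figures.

1.90 Mbps

Propagation delay = 3100000 / 188000000 = 16.4894 ms.
Transmission budget = 49.7 − 16.4894 = 33.2106 ms.
R ≥ L / t_tx = 63000 bits / 0.0332106 s = 1.90 Mbps.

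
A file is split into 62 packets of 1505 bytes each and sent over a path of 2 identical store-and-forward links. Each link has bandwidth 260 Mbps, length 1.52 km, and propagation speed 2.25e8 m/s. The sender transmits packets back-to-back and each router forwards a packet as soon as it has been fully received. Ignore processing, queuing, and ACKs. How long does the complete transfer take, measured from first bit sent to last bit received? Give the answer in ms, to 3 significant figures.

Per-hop transmission t_tx = L/R = 12040/260000000 = 0.0463077 ms.
Per-hop propagation t_prop = 1520/225000000 = 0.00675556 ms.
Pipeline fill: first packet needs 2·t_tx to clear all hops; remaining 61 packets each add one t_tx.
Total = (2+62-1)·t_tx + 2·t_prop = 63·0.0463077 + 2·0.00675556 = 2.93 ms.

2.93 ms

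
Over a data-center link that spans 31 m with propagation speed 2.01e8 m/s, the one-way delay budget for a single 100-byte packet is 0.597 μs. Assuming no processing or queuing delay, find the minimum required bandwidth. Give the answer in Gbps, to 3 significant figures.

L = 800 bits.
Propagation delay = 31 / 2.01e+08 = 0.154229 μs.
Transmission budget = 0.597 − 0.154229 = 0.442771 μs.
R ≥ L / t_tx = 800 bits / 4.42771e-07 s = 1.81 Gbps.

1.81 Gbps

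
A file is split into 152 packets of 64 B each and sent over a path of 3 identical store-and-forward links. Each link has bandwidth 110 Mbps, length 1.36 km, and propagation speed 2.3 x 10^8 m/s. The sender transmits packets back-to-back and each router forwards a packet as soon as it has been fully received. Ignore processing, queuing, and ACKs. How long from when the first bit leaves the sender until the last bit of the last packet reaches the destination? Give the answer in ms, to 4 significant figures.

0.7345 ms

Per-hop transmission t_tx = L/R = 512/110000000 = 0.00465455 ms.
Per-hop propagation t_prop = 1360/2.3e+08 = 0.00591304 ms.
Pipeline fill: first packet needs 3·t_tx to clear all hops; remaining 151 packets each add one t_tx.
Total = (3+152-1)·t_tx + 3·t_prop = 154·0.00465455 + 3·0.00591304 = 0.7345 ms.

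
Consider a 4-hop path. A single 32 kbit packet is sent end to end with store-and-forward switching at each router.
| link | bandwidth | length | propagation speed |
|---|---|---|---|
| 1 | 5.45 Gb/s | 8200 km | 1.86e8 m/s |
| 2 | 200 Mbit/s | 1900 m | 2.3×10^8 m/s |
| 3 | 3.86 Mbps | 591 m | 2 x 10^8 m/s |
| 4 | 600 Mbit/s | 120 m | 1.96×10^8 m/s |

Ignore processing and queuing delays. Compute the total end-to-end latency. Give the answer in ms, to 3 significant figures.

52.6 ms

L = 32000 bits.
Transmission delays (L/R per hop): 0.00587156, 0.16, 8.29016, 0.0533333 ms; sum = 8.50936 ms.
Propagation delays (d/s per hop): 44.086, 0.00826087, 0.002955, 0.000612245 ms; sum = 44.0978 ms.
End-to-end = 52.6 ms.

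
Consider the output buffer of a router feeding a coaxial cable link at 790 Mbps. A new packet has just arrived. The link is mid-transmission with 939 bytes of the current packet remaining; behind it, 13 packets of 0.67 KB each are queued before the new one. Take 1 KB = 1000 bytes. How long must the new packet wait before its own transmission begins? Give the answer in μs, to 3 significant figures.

97.7 μs

Each queued packet: L/R = 5360/790000000 = 6.78481 μs.
13 queued → 88.2025 μs.
Plus remaining 7512 bits of current packet: 9.50886 μs.
Queuing delay = 97.7 μs.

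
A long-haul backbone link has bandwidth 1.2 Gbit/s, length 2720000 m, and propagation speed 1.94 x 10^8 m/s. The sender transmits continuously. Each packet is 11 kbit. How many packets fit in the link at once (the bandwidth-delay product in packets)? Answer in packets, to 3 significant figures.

Propagation delay = 2720000 / 194000000 = 0.0140206 s.
BDP = R × t_prop = 1200000000 × 0.0140206 = 16824700 bits.
In packets of 11000 bits: 1530 packets.

1530 packets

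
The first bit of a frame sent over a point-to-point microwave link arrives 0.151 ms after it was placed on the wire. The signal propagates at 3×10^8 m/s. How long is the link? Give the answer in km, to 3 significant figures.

d = s × t_prop = 300000000 × 0.000151 = 45.3 km.

45.3 km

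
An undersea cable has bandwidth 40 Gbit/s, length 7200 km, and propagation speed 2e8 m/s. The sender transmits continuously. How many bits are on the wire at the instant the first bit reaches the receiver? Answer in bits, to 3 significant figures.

Propagation delay = 7200000 / 200000000 = 0.036 s.
BDP = R × t_prop = 40000000000 × 0.036 = 1440000000 bits.

1440000000 bits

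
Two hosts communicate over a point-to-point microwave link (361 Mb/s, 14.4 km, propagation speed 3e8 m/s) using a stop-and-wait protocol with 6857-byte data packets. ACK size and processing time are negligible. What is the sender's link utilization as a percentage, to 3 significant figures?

t_tx = L/R = 54856/361000000 = 0.000151956 s.
t_prop = 14400/300000000 = 4.8e-05 s; RTT = 9.6e-05 s.
Cycle = t_tx + RTT = 0.000247956 s.
Utilization = t_tx / cycle = 0.000151956/0.000247956 = 61.3 %.

61.3 %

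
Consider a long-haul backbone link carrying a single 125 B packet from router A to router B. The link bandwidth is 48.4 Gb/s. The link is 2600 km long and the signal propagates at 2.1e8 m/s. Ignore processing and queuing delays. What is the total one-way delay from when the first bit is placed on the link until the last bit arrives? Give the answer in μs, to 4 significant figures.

L = 125 × 8 = 1000 bits.
Transmission delay = L/R = 1000 / 48400000000 = 0.0206612 μs.
Propagation delay = d/s = 2600000 m / 210000000 m/s = 12381 μs.
Total = 12380 μs.

12380 μs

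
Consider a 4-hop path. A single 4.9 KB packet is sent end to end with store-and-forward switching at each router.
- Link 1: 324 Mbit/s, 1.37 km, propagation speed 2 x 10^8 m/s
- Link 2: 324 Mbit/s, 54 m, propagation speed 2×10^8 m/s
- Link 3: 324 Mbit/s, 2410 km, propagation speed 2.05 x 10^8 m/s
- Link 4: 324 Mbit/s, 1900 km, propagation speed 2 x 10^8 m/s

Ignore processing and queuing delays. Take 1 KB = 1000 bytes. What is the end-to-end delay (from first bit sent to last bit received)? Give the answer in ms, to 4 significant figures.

21.75 ms

L = 39200 bits.
Transmission delay per hop = L/R = 39200/324000000 = 0.120988 ms; 4 hops → 0.483951 ms.
Propagation delays (d/s per hop): 0.00685, 0.00027, 11.7561, 9.5 ms; sum = 21.2632 ms.
End-to-end = 21.75 ms.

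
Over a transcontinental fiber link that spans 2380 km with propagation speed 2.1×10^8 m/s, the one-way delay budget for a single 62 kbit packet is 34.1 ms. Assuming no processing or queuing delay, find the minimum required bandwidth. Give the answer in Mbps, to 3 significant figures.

Propagation delay = 2380000 / 210000000 = 11.3333 ms.
Transmission budget = 34.1 − 11.3333 = 22.7667 ms.
R ≥ L / t_tx = 62000 bits / 0.0227667 s = 2.72 Mbps.

2.72 Mbps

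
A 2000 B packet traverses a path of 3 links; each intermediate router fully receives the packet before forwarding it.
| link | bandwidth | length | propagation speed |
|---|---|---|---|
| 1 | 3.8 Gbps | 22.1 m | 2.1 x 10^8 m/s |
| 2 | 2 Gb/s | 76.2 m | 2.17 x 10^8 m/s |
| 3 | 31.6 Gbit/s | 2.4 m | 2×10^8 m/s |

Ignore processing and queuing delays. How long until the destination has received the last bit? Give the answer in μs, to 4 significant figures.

L = 2000 × 8 = 16000 bits.
Transmission delays (L/R per hop): 4.21053, 8, 0.506329 μs; sum = 12.7169 μs.
Propagation delays (d/s per hop): 0.105238, 0.351152, 0.012 μs; sum = 0.46839 μs.
End-to-end = 13.19 μs.

13.19 μs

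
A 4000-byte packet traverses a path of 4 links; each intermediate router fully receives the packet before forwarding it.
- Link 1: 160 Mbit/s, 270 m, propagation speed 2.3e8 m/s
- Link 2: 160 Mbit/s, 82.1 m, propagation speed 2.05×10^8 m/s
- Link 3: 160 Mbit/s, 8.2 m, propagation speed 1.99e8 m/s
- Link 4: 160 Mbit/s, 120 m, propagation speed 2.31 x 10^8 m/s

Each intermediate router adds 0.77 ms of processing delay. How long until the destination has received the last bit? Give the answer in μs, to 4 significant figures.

3112 μs

L = 4000 × 8 = 32000 bits.
Transmission delay per hop = L/R = 32000/160000000 = 200 μs; 4 hops → 800 μs.
Propagation delays (d/s per hop): 1.17391, 0.400488, 0.041206, 0.519481 μs; sum = 2.13509 μs.
Processing at 3 router(s): 3 × 0.77 ms = 2310 μs.
End-to-end = 3112 μs.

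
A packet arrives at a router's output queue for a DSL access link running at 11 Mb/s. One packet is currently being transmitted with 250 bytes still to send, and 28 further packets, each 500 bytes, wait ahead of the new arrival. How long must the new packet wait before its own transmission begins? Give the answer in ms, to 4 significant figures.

Each queued packet: L/R = 4000/11000000 = 0.363636 ms.
28 queued → 10.1818 ms.
Plus remaining 2000 bits of current packet: 0.181818 ms.
Queuing delay = 10.36 ms.

10.36 ms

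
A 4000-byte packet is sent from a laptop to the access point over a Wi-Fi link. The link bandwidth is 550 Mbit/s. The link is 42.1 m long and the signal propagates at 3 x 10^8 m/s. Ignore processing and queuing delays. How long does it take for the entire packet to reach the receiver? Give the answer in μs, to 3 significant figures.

58.3 μs

L = 4000 × 8 = 32000 bits.
Transmission delay = L/R = 32000 / 550000000 = 58.1818 μs.
Propagation delay = d/s = 42.1 m / 300000000 m/s = 0.140333 μs.
Total = 58.3 μs.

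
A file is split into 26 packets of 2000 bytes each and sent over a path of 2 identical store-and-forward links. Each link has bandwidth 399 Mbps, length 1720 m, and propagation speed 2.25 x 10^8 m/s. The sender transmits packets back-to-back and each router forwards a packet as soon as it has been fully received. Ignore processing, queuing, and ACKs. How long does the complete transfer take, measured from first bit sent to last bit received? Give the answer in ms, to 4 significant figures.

Per-hop transmission t_tx = L/R = 16000/399000000 = 0.0401003 ms.
Per-hop propagation t_prop = 1720/225000000 = 0.00764444 ms.
Pipeline fill: first packet needs 2·t_tx to clear all hops; remaining 25 packets each add one t_tx.
Total = (2+26-1)·t_tx + 2·t_prop = 27·0.0401003 + 2·0.00764444 = 1.098 ms.

1.098 ms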